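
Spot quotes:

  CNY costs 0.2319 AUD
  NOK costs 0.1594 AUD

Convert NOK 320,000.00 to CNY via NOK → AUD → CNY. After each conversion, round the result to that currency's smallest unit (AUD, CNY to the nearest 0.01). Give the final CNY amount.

NOK 320,000.00 × 0.1594 = AUD 51,008.00
AUD 51,008.00 ÷ 0.2319 = CNY 219,956.88

CNY 219,956.88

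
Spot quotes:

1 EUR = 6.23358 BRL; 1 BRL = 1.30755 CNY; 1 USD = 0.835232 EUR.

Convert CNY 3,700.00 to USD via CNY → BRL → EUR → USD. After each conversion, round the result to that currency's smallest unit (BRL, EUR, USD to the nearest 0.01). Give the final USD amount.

USD 543.50

CNY 3,700.00 ÷ 1.30755 = BRL 2,829.72
BRL 2,829.72 ÷ 6.23358 = EUR 453.95
EUR 453.95 ÷ 0.835232 = USD 543.50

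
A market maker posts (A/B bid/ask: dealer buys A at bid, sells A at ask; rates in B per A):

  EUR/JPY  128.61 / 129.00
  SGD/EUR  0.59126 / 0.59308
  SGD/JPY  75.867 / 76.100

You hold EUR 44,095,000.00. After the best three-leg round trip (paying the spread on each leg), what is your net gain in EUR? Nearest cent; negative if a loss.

Best loop EUR → JPY → SGD → EUR:
EUR 44,095,000.00 × 128.61 (sell EUR at bid) = JPY 5,671,057,950
JPY 5,671,057,950 ÷ 76.100 (buy SGD at ask) = SGD 74,521,129.43
SGD 74,521,129.43 × 0.59126 (sell SGD at bid) = EUR 44,061,362.99

Net result: EUR -33,637.01 (no profitable arbitrage after spreads)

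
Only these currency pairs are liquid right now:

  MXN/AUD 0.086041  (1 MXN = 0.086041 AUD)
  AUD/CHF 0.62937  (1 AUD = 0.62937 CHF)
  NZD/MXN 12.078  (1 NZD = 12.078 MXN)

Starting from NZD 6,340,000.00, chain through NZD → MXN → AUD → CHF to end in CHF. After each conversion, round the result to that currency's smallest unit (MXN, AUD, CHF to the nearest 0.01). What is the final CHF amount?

NZD 6,340,000.00 × 12.078 = MXN 76,574,520.00
MXN 76,574,520.00 × 0.086041 = AUD 6,588,548.28
AUD 6,588,548.28 × 0.62937 = CHF 4,146,634.63

CHF 4,146,634.63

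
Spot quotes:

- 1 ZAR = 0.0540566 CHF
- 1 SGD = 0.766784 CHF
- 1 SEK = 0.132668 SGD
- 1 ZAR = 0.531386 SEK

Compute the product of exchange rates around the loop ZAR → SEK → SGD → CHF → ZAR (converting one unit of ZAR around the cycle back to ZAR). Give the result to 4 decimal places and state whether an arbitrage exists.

1.0000 (no arbitrage)

Around ZAR → SEK → SGD → CHF → ZAR: 1 × 0.531386 × 0.132668 × 0.766784 ÷ 0.0540566 = 1.000001
Product ≈ 1 (deviation 0.000%, within rounding noise).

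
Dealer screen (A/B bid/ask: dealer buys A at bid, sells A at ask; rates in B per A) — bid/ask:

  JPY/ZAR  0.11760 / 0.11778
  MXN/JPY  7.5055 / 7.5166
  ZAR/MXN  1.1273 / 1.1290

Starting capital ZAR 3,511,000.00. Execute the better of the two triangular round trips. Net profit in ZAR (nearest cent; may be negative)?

Best loop ZAR → JPY → MXN → ZAR:
ZAR 3,511,000.00 ÷ 0.11778 (buy JPY at ask) = JPY 29,809,815
JPY 29,809,815 ÷ 7.5166 (buy MXN at ask) = MXN 3,965,864.21
MXN 3,965,864.21 ÷ 1.1290 (buy ZAR at ask) = ZAR 3,512,722.95

Net profit: ZAR 1,722.95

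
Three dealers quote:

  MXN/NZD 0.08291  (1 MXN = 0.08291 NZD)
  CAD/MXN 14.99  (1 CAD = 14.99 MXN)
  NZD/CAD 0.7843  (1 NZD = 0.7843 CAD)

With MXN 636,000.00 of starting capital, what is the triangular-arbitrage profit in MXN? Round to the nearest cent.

Profitable loop is MXN → CAD → NZD → MXN:
MXN 636,000.00 ÷ 14.99 = CAD 42,428.29
CAD 42,428.29 ÷ 0.7843 = NZD 54,097.01
NZD 54,097.01 ÷ 0.08291 = MXN 652,478.72
Profit = MXN 652,478.72 − MXN 636,000.00

Profit: MXN 16,478.72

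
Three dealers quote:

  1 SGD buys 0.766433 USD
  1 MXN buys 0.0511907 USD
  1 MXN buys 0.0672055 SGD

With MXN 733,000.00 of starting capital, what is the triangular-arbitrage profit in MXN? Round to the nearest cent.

Profitable loop is MXN → SGD → USD → MXN:
MXN 733,000.00 × 0.0672055 = SGD 49,261.63
SGD 49,261.63 × 0.766433 = USD 37,755.74
USD 37,755.74 ÷ 0.0511907 = MXN 737,550.77
Profit = MXN 737,550.77 − MXN 733,000.00

Profit: MXN 4,550.77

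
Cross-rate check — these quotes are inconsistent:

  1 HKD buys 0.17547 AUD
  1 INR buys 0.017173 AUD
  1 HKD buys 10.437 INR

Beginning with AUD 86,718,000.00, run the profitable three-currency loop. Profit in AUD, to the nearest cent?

Profit: AUD 1,860,481.39

Profitable loop is AUD → HKD → INR → AUD:
AUD 86,718,000.00 ÷ 0.17547 = HKD 494,204,137.46
HKD 494,204,137.46 × 10.437 = INR 5,158,008,582.66
INR 5,158,008,582.66 × 0.017173 = AUD 88,578,481.39
Profit = AUD 88,578,481.39 − AUD 86,718,000.00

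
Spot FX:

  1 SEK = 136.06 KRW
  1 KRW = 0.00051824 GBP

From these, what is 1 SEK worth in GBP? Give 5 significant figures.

SEK/GBP = 0.070512

1 SEK × 136.06 = 136.06 KRW
136.06 KRW × 0.00051824 = 0.0705117 GBP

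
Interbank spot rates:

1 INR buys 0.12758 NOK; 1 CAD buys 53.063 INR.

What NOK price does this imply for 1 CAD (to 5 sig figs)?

1 CAD × 53.063 = 53.063 INR
53.063 INR × 0.12758 = 6.76978 NOK

CAD/NOK = 6.7698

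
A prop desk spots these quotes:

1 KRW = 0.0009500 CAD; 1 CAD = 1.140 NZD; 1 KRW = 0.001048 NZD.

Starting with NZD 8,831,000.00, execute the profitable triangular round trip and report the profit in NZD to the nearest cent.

Profitable loop is NZD → KRW → CAD → NZD:
NZD 8,831,000.00 ÷ 0.001048 = KRW 8,426,526,718
KRW 8,426,526,718 × 0.0009500 = CAD 8,005,200.38
CAD 8,005,200.38 × 1.140 = NZD 9,125,928.44
Profit = NZD 9,125,928.44 − NZD 8,831,000.00

Profit: NZD 294,928.44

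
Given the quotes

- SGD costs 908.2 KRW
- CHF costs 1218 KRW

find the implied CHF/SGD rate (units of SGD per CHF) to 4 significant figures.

CHF/SGD = 1.341

1 CHF × 1218 = 1218 KRW
1218 KRW ÷ 908.2 = 1.34111 SGD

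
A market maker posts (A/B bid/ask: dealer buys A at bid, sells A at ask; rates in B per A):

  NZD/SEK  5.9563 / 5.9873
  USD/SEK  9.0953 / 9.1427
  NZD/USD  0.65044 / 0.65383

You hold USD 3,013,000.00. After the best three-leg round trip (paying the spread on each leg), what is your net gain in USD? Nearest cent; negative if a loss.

Best loop USD → NZD → SEK → USD:
USD 3,013,000.00 ÷ 0.65383 (buy NZD at ask) = NZD 4,608,231.50
NZD 4,608,231.50 × 5.9563 (sell NZD at bid) = SEK 27,448,009.27
SEK 27,448,009.27 ÷ 9.1427 (buy USD at ask) = USD 3,002,177.61

Net result: USD -10,822.39 (no profitable arbitrage after spreads)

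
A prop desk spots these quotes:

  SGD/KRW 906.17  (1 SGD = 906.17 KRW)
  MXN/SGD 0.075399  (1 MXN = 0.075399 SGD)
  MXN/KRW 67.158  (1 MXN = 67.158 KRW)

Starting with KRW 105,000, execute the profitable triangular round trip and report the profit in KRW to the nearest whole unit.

Profit: KRW 1,824

Profitable loop is KRW → MXN → SGD → KRW:
KRW 105,000 ÷ 67.158 = MXN 1,563.48
MXN 1,563.48 × 0.075399 = SGD 117.88
SGD 117.88 × 906.17 = KRW 106,824
Profit = KRW 106,824 − KRW 105,000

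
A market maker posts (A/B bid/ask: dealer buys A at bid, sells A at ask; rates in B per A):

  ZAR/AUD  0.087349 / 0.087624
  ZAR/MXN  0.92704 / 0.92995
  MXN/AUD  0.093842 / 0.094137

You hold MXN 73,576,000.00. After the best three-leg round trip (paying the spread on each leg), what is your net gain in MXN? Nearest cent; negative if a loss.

Best loop MXN → ZAR → AUD → MXN:
MXN 73,576,000.00 ÷ 0.92995 (buy ZAR at ask) = ZAR 79,118,232.16
ZAR 79,118,232.16 × 0.087349 (sell ZAR at bid) = AUD 6,910,898.46
AUD 6,910,898.46 ÷ 0.094137 (buy MXN at ask) = MXN 73,413,200.56

Net result: MXN -162,799.44 (no profitable arbitrage after spreads)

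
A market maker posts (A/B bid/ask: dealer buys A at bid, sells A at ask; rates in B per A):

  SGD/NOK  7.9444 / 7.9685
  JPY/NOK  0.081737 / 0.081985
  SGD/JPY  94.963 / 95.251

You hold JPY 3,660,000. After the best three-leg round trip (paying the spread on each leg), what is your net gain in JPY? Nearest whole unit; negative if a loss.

Net profit: JPY 63,388

Best loop JPY → SGD → NOK → JPY:
JPY 3,660,000 ÷ 95.251 (buy SGD at ask) = SGD 38,424.79
SGD 38,424.79 × 7.9444 (sell SGD at bid) = NOK 305,261.93
NOK 305,261.93 ÷ 0.081985 (buy JPY at ask) = JPY 3,723,388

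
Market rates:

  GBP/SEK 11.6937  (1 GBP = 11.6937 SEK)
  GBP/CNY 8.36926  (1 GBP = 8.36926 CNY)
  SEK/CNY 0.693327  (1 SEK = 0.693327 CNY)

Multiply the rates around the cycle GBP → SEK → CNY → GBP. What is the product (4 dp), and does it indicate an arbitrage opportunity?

Around GBP → SEK → CNY → GBP: 1 × 11.6937 × 0.693327 ÷ 8.36926 = 0.968731
Product < 1; profitable direction is GBP → CNY → SEK → GBP.

0.9687 (arbitrage exists)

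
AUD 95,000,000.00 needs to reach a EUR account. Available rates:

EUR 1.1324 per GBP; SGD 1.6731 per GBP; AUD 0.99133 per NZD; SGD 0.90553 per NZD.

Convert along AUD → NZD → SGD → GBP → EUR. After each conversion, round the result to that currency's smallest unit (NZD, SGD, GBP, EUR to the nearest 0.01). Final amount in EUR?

AUD 95,000,000.00 ÷ 0.99133 = NZD 95,830,853.50
NZD 95,830,853.50 × 0.90553 = SGD 86,777,712.77
SGD 86,777,712.77 ÷ 1.6731 = GBP 51,866,423.27
GBP 51,866,423.27 × 1.1324 = EUR 58,733,537.71

EUR 58,733,537.71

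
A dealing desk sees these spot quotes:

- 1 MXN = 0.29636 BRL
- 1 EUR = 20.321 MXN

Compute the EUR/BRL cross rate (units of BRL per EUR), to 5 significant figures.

EUR/BRL = 6.0223

1 EUR × 20.321 = 20.321 MXN
20.321 MXN × 0.29636 = 6.02233 BRL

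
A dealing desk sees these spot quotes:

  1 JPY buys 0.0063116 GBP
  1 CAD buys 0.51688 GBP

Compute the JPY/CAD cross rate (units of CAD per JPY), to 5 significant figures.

1 JPY × 0.0063116 = 0.0063116 GBP
0.0063116 GBP ÷ 0.51688 = 0.012211 CAD

JPY/CAD = 0.012211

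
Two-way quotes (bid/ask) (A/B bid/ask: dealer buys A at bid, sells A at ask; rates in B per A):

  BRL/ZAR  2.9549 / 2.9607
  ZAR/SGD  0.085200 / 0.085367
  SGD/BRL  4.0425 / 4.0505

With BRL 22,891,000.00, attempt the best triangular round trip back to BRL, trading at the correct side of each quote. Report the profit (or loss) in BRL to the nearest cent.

Net profit: BRL 405,848.57

Best loop BRL → ZAR → SGD → BRL:
BRL 22,891,000.00 × 2.9549 (sell BRL at bid) = ZAR 67,640,615.90
ZAR 67,640,615.90 × 0.085200 (sell ZAR at bid) = SGD 5,762,980.47
SGD 5,762,980.47 × 4.0425 (sell SGD at bid) = BRL 23,296,848.57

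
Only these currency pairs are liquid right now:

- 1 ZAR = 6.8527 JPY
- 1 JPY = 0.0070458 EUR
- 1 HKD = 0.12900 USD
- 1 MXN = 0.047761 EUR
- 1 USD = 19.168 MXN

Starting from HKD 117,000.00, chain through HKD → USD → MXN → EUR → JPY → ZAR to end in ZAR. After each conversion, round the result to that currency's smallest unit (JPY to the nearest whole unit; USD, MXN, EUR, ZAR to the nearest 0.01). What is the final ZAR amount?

HKD 117,000.00 × 0.12900 = USD 15,093.00
USD 15,093.00 × 19.168 = MXN 289,302.62
MXN 289,302.62 × 0.047761 = EUR 13,817.38
EUR 13,817.38 ÷ 0.0070458 = JPY 1,961,080
JPY 1,961,080 ÷ 6.8527 = ZAR 286,176.25

ZAR 286,176.25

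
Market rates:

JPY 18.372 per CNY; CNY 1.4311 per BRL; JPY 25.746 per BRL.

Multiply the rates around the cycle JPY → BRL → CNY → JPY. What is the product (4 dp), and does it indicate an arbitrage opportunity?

Around JPY → BRL → CNY → JPY: 1 ÷ 25.746 × 1.4311 × 18.372 = 1.021214
Product > 1; profitable direction is JPY → BRL → CNY → JPY.

1.0212 (arbitrage exists)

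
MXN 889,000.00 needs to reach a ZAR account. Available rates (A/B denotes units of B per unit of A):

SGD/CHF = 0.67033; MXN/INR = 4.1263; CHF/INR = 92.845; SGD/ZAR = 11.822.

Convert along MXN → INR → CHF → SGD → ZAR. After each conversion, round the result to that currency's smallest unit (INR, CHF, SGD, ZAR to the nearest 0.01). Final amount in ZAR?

MXN 889,000.00 × 4.1263 = INR 3,668,280.70
INR 3,668,280.70 ÷ 92.845 = CHF 39,509.73
CHF 39,509.73 ÷ 0.67033 = SGD 58,940.72
SGD 58,940.72 × 11.822 = ZAR 696,797.19

ZAR 696,797.19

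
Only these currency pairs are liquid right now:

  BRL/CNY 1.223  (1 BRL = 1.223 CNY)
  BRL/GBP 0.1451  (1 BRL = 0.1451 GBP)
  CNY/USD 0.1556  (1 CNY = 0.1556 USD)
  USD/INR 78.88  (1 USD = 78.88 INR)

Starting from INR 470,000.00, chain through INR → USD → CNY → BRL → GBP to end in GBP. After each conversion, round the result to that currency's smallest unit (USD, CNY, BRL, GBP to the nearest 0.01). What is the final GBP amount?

INR 470,000.00 ÷ 78.88 = USD 5,958.42
USD 5,958.42 ÷ 0.1556 = CNY 38,293.19
CNY 38,293.19 ÷ 1.223 = BRL 31,310.87
BRL 31,310.87 × 0.1451 = GBP 4,543.21

GBP 4,543.21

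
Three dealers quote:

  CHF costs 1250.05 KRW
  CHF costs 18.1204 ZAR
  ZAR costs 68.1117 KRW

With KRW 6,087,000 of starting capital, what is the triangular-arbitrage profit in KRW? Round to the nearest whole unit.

Profit: KRW 78,115

Profitable loop is KRW → ZAR → CHF → KRW:
KRW 6,087,000 ÷ 68.1117 = ZAR 89,367.91
ZAR 89,367.91 ÷ 18.1204 = CHF 4,931.89
CHF 4,931.89 × 1250.05 = KRW 6,165,115
Profit = KRW 6,165,115 − KRW 6,087,000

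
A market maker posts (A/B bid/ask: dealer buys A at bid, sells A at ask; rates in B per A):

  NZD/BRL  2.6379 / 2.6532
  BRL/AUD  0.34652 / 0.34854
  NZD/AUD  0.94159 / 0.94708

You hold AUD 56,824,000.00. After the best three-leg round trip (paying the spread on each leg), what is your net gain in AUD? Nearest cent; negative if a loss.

Net profit: AUD 1,035,013.37

Best loop AUD → BRL → NZD → AUD:
AUD 56,824,000.00 ÷ 0.34854 (buy BRL at ask) = BRL 163,034,371.95
BRL 163,034,371.95 ÷ 2.6532 (buy NZD at ask) = NZD 61,448,202.91
NZD 61,448,202.91 × 0.94159 (sell NZD at bid) = AUD 57,859,013.37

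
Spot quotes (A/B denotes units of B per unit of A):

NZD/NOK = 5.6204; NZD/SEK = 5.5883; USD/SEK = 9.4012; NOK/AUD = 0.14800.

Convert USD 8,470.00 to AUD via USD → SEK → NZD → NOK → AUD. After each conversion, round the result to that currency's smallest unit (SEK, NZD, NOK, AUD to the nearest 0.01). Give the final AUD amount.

AUD 11,852.66

USD 8,470.00 × 9.4012 = SEK 79,628.16
SEK 79,628.16 ÷ 5.5883 = NZD 14,249.08
NZD 14,249.08 × 5.6204 = NOK 80,085.53
NOK 80,085.53 × 0.14800 = AUD 11,852.66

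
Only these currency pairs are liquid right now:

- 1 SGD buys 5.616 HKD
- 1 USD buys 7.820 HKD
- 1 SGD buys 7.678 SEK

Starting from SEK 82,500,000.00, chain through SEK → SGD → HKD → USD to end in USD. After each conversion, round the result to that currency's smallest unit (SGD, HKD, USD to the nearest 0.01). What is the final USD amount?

SEK 82,500,000.00 ÷ 7.678 = SGD 10,744,985.67
SGD 10,744,985.67 × 5.616 = HKD 60,343,839.52
HKD 60,343,839.52 ÷ 7.820 = USD 7,716,603.52

USD 7,716,603.52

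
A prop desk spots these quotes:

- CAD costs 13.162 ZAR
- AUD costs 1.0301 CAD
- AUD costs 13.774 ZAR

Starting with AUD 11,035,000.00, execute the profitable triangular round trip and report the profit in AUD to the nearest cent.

Profitable loop is AUD → ZAR → CAD → AUD:
AUD 11,035,000.00 × 13.774 = ZAR 151,996,090.00
ZAR 151,996,090.00 ÷ 13.162 = CAD 11,548,099.83
CAD 11,548,099.83 ÷ 1.0301 = AUD 11,210,659.00
Profit = AUD 11,210,659.00 − AUD 11,035,000.00

Profit: AUD 175,659.00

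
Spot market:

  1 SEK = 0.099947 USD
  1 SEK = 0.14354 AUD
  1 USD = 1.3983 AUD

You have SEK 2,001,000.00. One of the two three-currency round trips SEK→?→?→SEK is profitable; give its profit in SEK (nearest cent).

Profitable loop is SEK → AUD → USD → SEK:
SEK 2,001,000.00 × 0.14354 = AUD 287,223.54
AUD 287,223.54 ÷ 1.3983 = USD 205,409.10
USD 205,409.10 ÷ 0.099947 = SEK 2,055,180.21
Profit = SEK 2,055,180.21 − SEK 2,001,000.00

Profit: SEK 54,180.21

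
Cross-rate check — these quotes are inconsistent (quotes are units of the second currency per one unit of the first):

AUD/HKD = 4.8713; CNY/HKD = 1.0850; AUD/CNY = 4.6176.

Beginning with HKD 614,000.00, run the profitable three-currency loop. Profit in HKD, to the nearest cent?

Profit: HKD 17,494.46

Profitable loop is HKD → AUD → CNY → HKD:
HKD 614,000.00 ÷ 4.8713 = AUD 126,044.38
AUD 126,044.38 × 4.6176 = CNY 582,022.54
CNY 582,022.54 × 1.0850 = HKD 631,494.46
Profit = HKD 631,494.46 − HKD 614,000.00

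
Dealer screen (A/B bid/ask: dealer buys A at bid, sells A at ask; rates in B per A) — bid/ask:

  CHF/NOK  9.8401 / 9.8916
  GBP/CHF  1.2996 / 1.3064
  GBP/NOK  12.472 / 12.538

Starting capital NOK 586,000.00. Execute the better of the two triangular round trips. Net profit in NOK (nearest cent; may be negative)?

Best loop NOK → GBP → CHF → NOK:
NOK 586,000.00 ÷ 12.538 (buy GBP at ask) = GBP 46,737.92
GBP 46,737.92 × 1.2996 (sell GBP at bid) = CHF 60,740.60
CHF 60,740.60 × 9.8401 (sell CHF at bid) = NOK 597,693.54

Net profit: NOK 11,693.54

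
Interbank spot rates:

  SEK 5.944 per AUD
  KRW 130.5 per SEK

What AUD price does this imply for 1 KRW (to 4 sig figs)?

1 KRW ÷ 130.5 = 0.00766284 SEK
0.00766284 SEK ÷ 5.944 = 0.00128917 AUD

KRW/AUD = 0.001289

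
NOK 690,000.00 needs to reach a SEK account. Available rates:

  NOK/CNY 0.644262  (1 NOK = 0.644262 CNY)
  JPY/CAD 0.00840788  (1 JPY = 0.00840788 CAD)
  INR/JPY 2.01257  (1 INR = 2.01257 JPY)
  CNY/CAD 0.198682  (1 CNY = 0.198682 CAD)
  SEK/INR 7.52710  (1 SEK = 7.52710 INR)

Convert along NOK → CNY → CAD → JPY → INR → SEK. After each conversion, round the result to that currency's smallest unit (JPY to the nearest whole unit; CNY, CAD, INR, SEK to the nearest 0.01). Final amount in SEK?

NOK 690,000.00 × 0.644262 = CNY 444,540.78
CNY 444,540.78 × 0.198682 = CAD 88,322.25
CAD 88,322.25 ÷ 0.00840788 = JPY 10,504,699
JPY 10,504,699 ÷ 2.01257 = INR 5,219,544.66
INR 5,219,544.66 ÷ 7.52710 = SEK 693,433.68

SEK 693,433.68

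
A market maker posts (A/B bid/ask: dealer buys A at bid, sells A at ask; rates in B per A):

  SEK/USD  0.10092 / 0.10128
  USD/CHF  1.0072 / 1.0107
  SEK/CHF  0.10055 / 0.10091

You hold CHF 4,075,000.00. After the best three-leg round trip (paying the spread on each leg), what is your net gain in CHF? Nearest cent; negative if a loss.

Best loop CHF → SEK → USD → CHF:
CHF 4,075,000.00 ÷ 0.10091 (buy SEK at ask) = SEK 40,382,519.08
SEK 40,382,519.08 × 0.10092 (sell SEK at bid) = USD 4,075,403.83
USD 4,075,403.83 × 1.0072 (sell USD at bid) = CHF 4,104,746.73

Net profit: CHF 29,746.73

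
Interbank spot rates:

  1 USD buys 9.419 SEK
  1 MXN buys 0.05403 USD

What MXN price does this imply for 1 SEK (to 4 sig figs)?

1 SEK ÷ 9.419 = 0.106168 USD
0.106168 USD ÷ 0.05403 = 1.96499 MXN

SEK/MXN = 1.965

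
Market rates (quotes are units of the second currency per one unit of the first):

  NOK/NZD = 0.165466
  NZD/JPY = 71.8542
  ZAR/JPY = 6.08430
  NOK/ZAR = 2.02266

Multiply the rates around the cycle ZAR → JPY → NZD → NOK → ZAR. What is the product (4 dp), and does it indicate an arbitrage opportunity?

Around ZAR → JPY → NZD → NOK → ZAR: 1 × 6.08430 ÷ 71.8542 ÷ 0.165466 × 2.02266 = 1.035077
Product > 1; profitable direction is ZAR → JPY → NZD → NOK → ZAR.

1.0351 (arbitrage exists)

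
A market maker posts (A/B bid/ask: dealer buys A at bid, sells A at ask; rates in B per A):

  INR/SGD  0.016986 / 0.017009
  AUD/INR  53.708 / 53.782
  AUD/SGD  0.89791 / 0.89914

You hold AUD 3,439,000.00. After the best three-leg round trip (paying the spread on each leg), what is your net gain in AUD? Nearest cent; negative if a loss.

Best loop AUD → INR → SGD → AUD:
AUD 3,439,000.00 × 53.708 (sell AUD at bid) = INR 184,701,812.00
INR 184,701,812.00 × 0.016986 (sell INR at bid) = SGD 3,137,344.98
SGD 3,137,344.98 ÷ 0.89914 (buy AUD at ask) = AUD 3,489,273.06

Net profit: AUD 50,273.06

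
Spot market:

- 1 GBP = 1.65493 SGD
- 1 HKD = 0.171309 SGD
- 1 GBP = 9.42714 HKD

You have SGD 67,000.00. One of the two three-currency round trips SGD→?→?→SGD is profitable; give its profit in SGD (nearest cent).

Profit: SGD 1,658.50

Profitable loop is SGD → HKD → GBP → SGD:
SGD 67,000.00 ÷ 0.171309 = HKD 391,106.13
HKD 391,106.13 ÷ 9.42714 = GBP 41,487.25
GBP 41,487.25 × 1.65493 = SGD 68,658.50
Profit = SGD 68,658.50 − SGD 67,000.00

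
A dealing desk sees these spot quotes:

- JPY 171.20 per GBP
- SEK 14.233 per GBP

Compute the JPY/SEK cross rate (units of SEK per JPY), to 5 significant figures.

JPY/SEK = 0.083137

1 JPY ÷ 171.20 = 0.00584112 GBP
0.00584112 GBP × 14.233 = 0.0831367 SEK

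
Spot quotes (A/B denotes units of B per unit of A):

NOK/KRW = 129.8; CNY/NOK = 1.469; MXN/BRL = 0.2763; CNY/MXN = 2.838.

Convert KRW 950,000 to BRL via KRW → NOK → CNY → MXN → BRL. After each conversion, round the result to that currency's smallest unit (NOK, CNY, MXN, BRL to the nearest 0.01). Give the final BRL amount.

KRW 950,000 ÷ 129.8 = NOK 7,318.95
NOK 7,318.95 ÷ 1.469 = CNY 4,982.27
CNY 4,982.27 × 2.838 = MXN 14,139.68
MXN 14,139.68 × 0.2763 = BRL 3,906.79

BRL 3,906.79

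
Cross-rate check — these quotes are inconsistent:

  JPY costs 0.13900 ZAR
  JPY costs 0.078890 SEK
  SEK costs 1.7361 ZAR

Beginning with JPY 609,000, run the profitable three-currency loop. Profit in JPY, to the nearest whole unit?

Profitable loop is JPY → ZAR → SEK → JPY:
JPY 609,000 × 0.13900 = ZAR 84,651.00
ZAR 84,651.00 ÷ 1.7361 = SEK 48,759.29
SEK 48,759.29 ÷ 0.078890 = JPY 618,067
Profit = JPY 618,067 − JPY 609,000

Profit: JPY 9,067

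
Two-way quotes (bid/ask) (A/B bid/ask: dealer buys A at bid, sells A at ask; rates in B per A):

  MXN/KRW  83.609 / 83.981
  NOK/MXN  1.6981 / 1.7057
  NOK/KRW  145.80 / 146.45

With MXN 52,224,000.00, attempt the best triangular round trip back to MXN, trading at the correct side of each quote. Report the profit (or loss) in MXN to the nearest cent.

Net profit: MXN 930,980.80

Best loop MXN → NOK → KRW → MXN:
MXN 52,224,000.00 ÷ 1.7057 (buy NOK at ask) = NOK 30,617,341.85
NOK 30,617,341.85 × 145.80 (sell NOK at bid) = KRW 4,464,008,442
KRW 4,464,008,442 ÷ 83.981 (buy MXN at ask) = MXN 53,154,980.80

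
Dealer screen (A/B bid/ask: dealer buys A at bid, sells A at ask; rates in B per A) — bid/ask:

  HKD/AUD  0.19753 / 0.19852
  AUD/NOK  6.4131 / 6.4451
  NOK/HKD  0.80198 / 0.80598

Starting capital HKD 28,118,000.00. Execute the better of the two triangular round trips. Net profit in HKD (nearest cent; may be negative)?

Best loop HKD → AUD → NOK → HKD:
HKD 28,118,000.00 × 0.19753 (sell HKD at bid) = AUD 5,554,148.54
AUD 5,554,148.54 × 6.4131 (sell AUD at bid) = NOK 35,619,310.00
NOK 35,619,310.00 × 0.80198 (sell NOK at bid) = HKD 28,565,974.24

Net profit: HKD 447,974.24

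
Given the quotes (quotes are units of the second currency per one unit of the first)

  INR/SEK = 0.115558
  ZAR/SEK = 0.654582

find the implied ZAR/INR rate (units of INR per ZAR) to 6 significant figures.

ZAR/INR = 5.66453

1 ZAR × 0.654582 = 0.654582 SEK
0.654582 SEK ÷ 0.115558 = 5.66453 INR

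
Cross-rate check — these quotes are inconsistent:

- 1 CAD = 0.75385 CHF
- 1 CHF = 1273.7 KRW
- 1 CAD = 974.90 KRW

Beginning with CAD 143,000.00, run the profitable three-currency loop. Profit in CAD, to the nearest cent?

Profit: CAD 2,192.45

Profitable loop is CAD → KRW → CHF → CAD:
CAD 143,000.00 × 974.90 = KRW 139,410,700
KRW 139,410,700 ÷ 1273.7 = CHF 109,453.32
CHF 109,453.32 ÷ 0.75385 = CAD 145,192.45
Profit = CAD 145,192.45 − CAD 143,000.00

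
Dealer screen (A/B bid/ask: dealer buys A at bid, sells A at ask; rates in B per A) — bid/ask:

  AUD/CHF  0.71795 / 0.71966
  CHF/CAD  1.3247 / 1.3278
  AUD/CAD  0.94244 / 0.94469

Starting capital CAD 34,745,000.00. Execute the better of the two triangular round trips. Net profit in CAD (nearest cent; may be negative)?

Best loop CAD → AUD → CHF → CAD:
CAD 34,745,000.00 ÷ 0.94469 (buy AUD at ask) = AUD 36,779,260.92
AUD 36,779,260.92 × 0.71795 (sell AUD at bid) = CHF 26,405,670.38
CHF 26,405,670.38 × 1.3247 (sell CHF at bid) = CAD 34,979,591.55

Net profit: CAD 234,591.55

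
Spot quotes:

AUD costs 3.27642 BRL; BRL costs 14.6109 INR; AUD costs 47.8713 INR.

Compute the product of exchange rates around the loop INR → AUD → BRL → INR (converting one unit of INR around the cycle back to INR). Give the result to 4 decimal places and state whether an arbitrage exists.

Around INR → AUD → BRL → INR: 1 ÷ 47.8713 × 3.27642 × 14.6109 = 1.000003
Product ≈ 1 (deviation 0.000%, within rounding noise).

1.0000 (no arbitrage)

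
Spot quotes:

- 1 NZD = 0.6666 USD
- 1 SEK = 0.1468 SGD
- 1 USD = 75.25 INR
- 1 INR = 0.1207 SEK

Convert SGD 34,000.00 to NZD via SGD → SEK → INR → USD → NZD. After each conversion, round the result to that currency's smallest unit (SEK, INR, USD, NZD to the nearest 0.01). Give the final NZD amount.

NZD 38,253.74

SGD 34,000.00 ÷ 0.1468 = SEK 231,607.63
SEK 231,607.63 ÷ 0.1207 = INR 1,918,870.17
INR 1,918,870.17 ÷ 75.25 = USD 25,499.94
USD 25,499.94 ÷ 0.6666 = NZD 38,253.74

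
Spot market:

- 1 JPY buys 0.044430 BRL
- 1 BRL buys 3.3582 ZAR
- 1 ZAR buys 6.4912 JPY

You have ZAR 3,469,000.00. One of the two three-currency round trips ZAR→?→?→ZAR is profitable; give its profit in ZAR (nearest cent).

Profitable loop is ZAR → BRL → JPY → ZAR:
ZAR 3,469,000.00 ÷ 3.3582 = BRL 1,032,993.87
BRL 1,032,993.87 ÷ 0.044430 = JPY 23,249,918
JPY 23,249,918 ÷ 6.4912 = ZAR 3,581,759.64
Profit = ZAR 3,581,759.64 − ZAR 3,469,000.00

Profit: ZAR 112,759.64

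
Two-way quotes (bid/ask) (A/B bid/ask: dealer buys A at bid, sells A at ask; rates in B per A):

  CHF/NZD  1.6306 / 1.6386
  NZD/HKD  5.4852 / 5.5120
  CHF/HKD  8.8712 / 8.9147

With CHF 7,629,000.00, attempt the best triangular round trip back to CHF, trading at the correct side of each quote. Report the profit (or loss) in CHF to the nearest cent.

Best loop CHF → NZD → HKD → CHF:
CHF 7,629,000.00 × 1.6306 (sell CHF at bid) = NZD 12,439,847.40
NZD 12,439,847.40 × 5.4852 (sell NZD at bid) = HKD 68,235,050.96
HKD 68,235,050.96 ÷ 8.9147 (buy CHF at ask) = CHF 7,654,217.30

Net profit: CHF 25,217.30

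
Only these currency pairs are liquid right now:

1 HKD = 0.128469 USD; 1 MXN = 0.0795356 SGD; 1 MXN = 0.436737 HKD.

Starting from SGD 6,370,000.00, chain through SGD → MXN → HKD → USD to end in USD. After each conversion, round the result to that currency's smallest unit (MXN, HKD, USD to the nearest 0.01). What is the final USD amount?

USD 4,493,618.52

SGD 6,370,000.00 ÷ 0.0795356 = MXN 80,089,922.00
MXN 80,089,922.00 × 0.436737 = HKD 34,978,232.26
HKD 34,978,232.26 × 0.128469 = USD 4,493,618.52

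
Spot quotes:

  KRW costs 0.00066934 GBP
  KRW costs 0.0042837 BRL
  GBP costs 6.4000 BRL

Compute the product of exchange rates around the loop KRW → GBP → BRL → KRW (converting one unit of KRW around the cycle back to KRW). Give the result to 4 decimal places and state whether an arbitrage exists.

1.0000 (no arbitrage)

Around KRW → GBP → BRL → KRW: 1 × 0.00066934 × 6.4000 ÷ 0.0042837 = 1.000018
Product ≈ 1 (deviation 0.002%, within rounding noise).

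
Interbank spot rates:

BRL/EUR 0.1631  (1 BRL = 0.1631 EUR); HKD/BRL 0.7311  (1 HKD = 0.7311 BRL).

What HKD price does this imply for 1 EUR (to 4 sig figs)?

1 EUR ÷ 0.1631 = 6.13121 BRL
6.13121 BRL ÷ 0.7311 = 8.38628 HKD

EUR/HKD = 8.386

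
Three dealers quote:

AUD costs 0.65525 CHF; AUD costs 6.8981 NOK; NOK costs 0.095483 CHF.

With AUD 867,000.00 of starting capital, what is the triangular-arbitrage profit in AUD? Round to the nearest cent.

Profit: AUD 4,500.44

Profitable loop is AUD → NOK → CHF → AUD:
AUD 867,000.00 × 6.8981 = NOK 5,980,652.70
NOK 5,980,652.70 × 0.095483 = CHF 571,050.66
CHF 571,050.66 ÷ 0.65525 = AUD 871,500.44
Profit = AUD 871,500.44 − AUD 867,000.00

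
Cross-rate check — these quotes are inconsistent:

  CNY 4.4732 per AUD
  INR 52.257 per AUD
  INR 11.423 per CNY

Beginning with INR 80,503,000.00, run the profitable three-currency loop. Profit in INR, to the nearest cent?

Profitable loop is INR → CNY → AUD → INR:
INR 80,503,000.00 ÷ 11.423 = CNY 7,047,448.13
CNY 7,047,448.13 ÷ 4.4732 = AUD 1,575,482.46
AUD 1,575,482.46 × 52.257 = INR 82,329,986.81
Profit = INR 82,329,986.81 − INR 80,503,000.00

Profit: INR 1,826,986.81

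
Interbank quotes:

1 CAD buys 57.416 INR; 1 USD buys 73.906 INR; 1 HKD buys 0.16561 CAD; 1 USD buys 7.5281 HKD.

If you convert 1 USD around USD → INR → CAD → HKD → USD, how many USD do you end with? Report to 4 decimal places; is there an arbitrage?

Around USD → INR → CAD → HKD → USD: 1 × 73.906 ÷ 57.416 ÷ 0.16561 ÷ 7.5281 = 1.032464
Product > 1; profitable direction is USD → INR → CAD → HKD → USD.

1.0325 (arbitrage exists)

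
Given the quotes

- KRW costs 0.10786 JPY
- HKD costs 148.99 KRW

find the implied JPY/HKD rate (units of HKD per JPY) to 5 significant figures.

1 JPY ÷ 0.10786 = 9.27128 KRW
9.27128 KRW ÷ 148.99 = 0.0622275 HKD

JPY/HKD = 0.062228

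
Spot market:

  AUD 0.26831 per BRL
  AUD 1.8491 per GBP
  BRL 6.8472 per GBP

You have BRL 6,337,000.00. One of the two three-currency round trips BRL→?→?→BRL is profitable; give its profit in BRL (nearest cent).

Profit: BRL 41,142.72

Profitable loop is BRL → GBP → AUD → BRL:
BRL 6,337,000.00 ÷ 6.8472 = GBP 925,487.79
GBP 925,487.79 × 1.8491 = AUD 1,711,319.47
AUD 1,711,319.47 ÷ 0.26831 = BRL 6,378,142.72
Profit = BRL 6,378,142.72 − BRL 6,337,000.00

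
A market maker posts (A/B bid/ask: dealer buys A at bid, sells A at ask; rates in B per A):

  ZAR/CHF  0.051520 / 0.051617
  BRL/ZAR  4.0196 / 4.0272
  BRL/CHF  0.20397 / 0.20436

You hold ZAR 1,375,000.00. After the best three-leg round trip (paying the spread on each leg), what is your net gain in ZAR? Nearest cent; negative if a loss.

Net profit: ZAR 18,366.92

Best loop ZAR → CHF → BRL → ZAR:
ZAR 1,375,000.00 × 0.051520 (sell ZAR at bid) = CHF 70,840.00
CHF 70,840.00 ÷ 0.20436 (buy BRL at ask) = BRL 346,643.18
BRL 346,643.18 × 4.0196 (sell BRL at bid) = ZAR 1,393,366.92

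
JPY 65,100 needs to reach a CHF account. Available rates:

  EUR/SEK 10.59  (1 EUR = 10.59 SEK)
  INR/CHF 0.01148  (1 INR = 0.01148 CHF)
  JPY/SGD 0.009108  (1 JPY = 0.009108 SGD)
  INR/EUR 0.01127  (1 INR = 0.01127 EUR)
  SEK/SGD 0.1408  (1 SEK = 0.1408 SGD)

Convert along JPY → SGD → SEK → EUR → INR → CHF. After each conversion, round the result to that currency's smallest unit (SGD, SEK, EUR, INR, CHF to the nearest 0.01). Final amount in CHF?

JPY 65,100 × 0.009108 = SGD 592.93
SGD 592.93 ÷ 0.1408 = SEK 4,211.15
SEK 4,211.15 ÷ 10.59 = EUR 397.65
EUR 397.65 ÷ 0.01127 = INR 35,283.94
INR 35,283.94 × 0.01148 = CHF 405.06

CHF 405.06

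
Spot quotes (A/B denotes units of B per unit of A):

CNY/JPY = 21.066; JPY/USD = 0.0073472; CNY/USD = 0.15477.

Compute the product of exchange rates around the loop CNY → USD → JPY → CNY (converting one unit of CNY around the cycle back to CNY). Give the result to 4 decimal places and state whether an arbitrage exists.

Around CNY → USD → JPY → CNY: 1 × 0.15477 ÷ 0.0073472 ÷ 21.066 = 0.999960
Product ≈ 1 (deviation 0.004%, within rounding noise).

1.0000 (no arbitrage)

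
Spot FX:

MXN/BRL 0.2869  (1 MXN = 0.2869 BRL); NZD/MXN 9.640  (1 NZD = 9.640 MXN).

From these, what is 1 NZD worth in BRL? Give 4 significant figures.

1 NZD × 9.640 = 9.64 MXN
9.64 MXN × 0.2869 = 2.76572 BRL

NZD/BRL = 2.766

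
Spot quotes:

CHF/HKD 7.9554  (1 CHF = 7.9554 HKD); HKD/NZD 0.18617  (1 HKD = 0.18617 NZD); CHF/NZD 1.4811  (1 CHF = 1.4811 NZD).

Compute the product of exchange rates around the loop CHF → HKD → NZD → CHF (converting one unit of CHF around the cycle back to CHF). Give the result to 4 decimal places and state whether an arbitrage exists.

1.0000 (no arbitrage)

Around CHF → HKD → NZD → CHF: 1 × 7.9554 × 0.18617 ÷ 1.4811 = 0.999971
Product ≈ 1 (deviation 0.003%, within rounding noise).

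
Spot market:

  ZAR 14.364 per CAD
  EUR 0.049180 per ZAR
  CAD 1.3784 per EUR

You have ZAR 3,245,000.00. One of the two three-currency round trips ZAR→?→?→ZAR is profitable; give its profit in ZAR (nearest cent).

Profitable loop is ZAR → CAD → EUR → ZAR:
ZAR 3,245,000.00 ÷ 14.364 = CAD 225,912.00
CAD 225,912.00 ÷ 1.3784 = EUR 163,894.37
EUR 163,894.37 ÷ 0.049180 = ZAR 3,332,541.11
Profit = ZAR 3,332,541.11 − ZAR 3,245,000.00

Profit: ZAR 87,541.11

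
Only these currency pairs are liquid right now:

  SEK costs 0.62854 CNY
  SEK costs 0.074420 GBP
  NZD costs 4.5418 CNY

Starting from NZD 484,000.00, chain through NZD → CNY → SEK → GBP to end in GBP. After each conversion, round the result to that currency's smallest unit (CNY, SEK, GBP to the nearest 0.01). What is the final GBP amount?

GBP 260,273.60

NZD 484,000.00 × 4.5418 = CNY 2,198,231.20
CNY 2,198,231.20 ÷ 0.62854 = SEK 3,497,360.87
SEK 3,497,360.87 × 0.074420 = GBP 260,273.60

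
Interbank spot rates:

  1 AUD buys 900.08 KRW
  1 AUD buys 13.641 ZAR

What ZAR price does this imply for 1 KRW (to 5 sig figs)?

1 KRW ÷ 900.08 = 0.00111101 AUD
0.00111101 AUD × 13.641 = 0.0151553 ZAR

KRW/ZAR = 0.015155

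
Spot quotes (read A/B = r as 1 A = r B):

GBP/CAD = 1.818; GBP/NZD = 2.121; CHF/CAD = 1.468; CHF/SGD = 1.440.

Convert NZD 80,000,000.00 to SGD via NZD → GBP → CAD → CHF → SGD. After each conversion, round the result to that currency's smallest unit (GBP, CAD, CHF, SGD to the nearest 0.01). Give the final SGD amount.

NZD 80,000,000.00 ÷ 2.121 = GBP 37,718,057.52
GBP 37,718,057.52 × 1.818 = CAD 68,571,428.57
CAD 68,571,428.57 ÷ 1.468 = CHF 46,710,782.40
CHF 46,710,782.40 × 1.440 = SGD 67,263,526.66

SGD 67,263,526.66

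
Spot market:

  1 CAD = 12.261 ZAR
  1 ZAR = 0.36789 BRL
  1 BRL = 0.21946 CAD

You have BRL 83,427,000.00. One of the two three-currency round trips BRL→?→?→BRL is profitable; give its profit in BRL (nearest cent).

Profitable loop is BRL → ZAR → CAD → BRL:
BRL 83,427,000.00 ÷ 0.36789 = ZAR 226,771,589.33
ZAR 226,771,589.33 ÷ 12.261 = CAD 18,495,358.40
CAD 18,495,358.40 ÷ 0.21946 = BRL 84,276,671.83
Profit = BRL 84,276,671.83 − BRL 83,427,000.00

Profit: BRL 849,671.83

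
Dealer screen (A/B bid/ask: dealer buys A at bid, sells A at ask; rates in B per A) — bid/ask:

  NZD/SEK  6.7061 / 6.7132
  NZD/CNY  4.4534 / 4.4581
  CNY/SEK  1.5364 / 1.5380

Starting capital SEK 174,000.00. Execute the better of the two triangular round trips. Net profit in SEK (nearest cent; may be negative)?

Net profit: SEK 3,343.66

Best loop SEK → NZD → CNY → SEK:
SEK 174,000.00 ÷ 6.7132 (buy NZD at ask) = NZD 25,919.08
NZD 25,919.08 × 4.4534 (sell NZD at bid) = CNY 115,428.05
CNY 115,428.05 × 1.5364 (sell CNY at bid) = SEK 177,343.66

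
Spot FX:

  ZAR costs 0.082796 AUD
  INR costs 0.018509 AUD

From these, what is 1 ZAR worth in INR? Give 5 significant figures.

ZAR/INR = 4.4733

1 ZAR × 0.082796 = 0.082796 AUD
0.082796 AUD ÷ 0.018509 = 4.47328 INR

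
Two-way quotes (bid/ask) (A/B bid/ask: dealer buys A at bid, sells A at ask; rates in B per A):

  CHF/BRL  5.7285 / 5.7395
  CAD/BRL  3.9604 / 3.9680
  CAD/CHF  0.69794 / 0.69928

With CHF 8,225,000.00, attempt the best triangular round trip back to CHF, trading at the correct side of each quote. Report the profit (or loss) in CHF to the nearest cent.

Best loop CHF → BRL → CAD → CHF:
CHF 8,225,000.00 × 5.7285 (sell CHF at bid) = BRL 47,116,912.50
BRL 47,116,912.50 ÷ 3.9680 (buy CAD at ask) = CAD 11,874,221.90
CAD 11,874,221.90 × 0.69794 (sell CAD at bid) = CHF 8,287,494.43

Net profit: CHF 62,494.43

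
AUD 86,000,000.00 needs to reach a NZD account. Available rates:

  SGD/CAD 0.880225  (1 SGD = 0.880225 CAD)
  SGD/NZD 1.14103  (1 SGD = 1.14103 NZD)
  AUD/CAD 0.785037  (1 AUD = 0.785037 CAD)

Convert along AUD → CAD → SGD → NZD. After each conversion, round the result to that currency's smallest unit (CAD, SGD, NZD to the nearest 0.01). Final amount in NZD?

AUD 86,000,000.00 × 0.785037 = CAD 67,513,182.00
CAD 67,513,182.00 ÷ 0.880225 = SGD 76,699,914.23
SGD 76,699,914.23 × 1.14103 = NZD 87,516,903.13

NZD 87,516,903.13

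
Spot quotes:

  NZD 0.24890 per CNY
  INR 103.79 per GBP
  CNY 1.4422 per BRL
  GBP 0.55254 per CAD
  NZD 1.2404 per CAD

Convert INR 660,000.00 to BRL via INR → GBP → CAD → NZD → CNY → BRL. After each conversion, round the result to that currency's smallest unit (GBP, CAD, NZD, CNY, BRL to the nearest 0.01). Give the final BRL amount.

INR 660,000.00 ÷ 103.79 = GBP 6,358.99
GBP 6,358.99 ÷ 0.55254 = CAD 11,508.65
CAD 11,508.65 × 1.2404 = NZD 14,275.33
NZD 14,275.33 ÷ 0.24890 = CNY 57,353.68
CNY 57,353.68 ÷ 1.4422 = BRL 39,768.19

BRL 39,768.19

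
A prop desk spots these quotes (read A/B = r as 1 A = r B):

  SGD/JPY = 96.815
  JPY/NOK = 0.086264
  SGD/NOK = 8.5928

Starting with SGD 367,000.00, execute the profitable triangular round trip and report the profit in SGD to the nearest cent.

Profit: SGD 10,596.99

Profitable loop is SGD → NOK → JPY → SGD:
SGD 367,000.00 × 8.5928 = NOK 3,153,557.60
NOK 3,153,557.60 ÷ 0.086264 = JPY 36,557,053
JPY 36,557,053 ÷ 96.815 = SGD 377,596.99
Profit = SGD 377,596.99 − SGD 367,000.00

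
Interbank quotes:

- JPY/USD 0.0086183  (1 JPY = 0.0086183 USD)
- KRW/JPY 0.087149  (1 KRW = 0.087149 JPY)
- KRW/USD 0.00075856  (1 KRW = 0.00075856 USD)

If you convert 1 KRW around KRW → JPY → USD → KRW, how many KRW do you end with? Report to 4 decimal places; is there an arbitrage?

0.9901 (arbitrage exists)

Around KRW → JPY → USD → KRW: 1 × 0.087149 × 0.0086183 ÷ 0.00075856 = 0.990134
Product < 1; profitable direction is KRW → USD → JPY → KRW.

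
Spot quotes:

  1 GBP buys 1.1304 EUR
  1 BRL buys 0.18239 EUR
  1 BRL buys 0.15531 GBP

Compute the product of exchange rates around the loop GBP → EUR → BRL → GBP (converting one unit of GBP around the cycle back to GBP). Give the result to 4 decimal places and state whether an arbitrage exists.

0.9626 (arbitrage exists)

Around GBP → EUR → BRL → GBP: 1 × 1.1304 ÷ 0.18239 × 0.15531 = 0.962566
Product < 1; profitable direction is GBP → BRL → EUR → GBP.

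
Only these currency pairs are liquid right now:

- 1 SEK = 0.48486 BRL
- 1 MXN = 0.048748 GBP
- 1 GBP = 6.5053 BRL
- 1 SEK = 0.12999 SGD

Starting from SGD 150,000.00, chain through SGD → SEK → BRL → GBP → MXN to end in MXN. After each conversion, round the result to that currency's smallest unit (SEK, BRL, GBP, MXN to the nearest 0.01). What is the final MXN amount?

SGD 150,000.00 ÷ 0.12999 = SEK 1,153,934.92
SEK 1,153,934.92 × 0.48486 = BRL 559,496.89
BRL 559,496.89 ÷ 6.5053 = GBP 86,006.32
GBP 86,006.32 ÷ 0.048748 = MXN 1,764,304.59

MXN 1,764,304.59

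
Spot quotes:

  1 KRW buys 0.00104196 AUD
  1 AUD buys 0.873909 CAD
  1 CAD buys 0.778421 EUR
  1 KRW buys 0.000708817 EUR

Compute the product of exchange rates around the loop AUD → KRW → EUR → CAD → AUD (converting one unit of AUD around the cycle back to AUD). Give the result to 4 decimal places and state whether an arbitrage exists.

Around AUD → KRW → EUR → CAD → AUD: 1 ÷ 0.00104196 × 0.000708817 ÷ 0.778421 ÷ 0.873909 = 1.000005
Product ≈ 1 (deviation 0.001%, within rounding noise).

1.0000 (no arbitrage)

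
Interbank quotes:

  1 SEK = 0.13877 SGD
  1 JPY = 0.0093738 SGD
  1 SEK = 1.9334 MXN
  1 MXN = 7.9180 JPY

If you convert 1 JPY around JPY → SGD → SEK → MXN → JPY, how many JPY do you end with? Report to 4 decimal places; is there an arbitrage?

1.0341 (arbitrage exists)

Around JPY → SGD → SEK → MXN → JPY: 1 × 0.0093738 ÷ 0.13877 × 1.9334 × 7.9180 = 1.034088
Product > 1; profitable direction is JPY → SGD → SEK → MXN → JPY.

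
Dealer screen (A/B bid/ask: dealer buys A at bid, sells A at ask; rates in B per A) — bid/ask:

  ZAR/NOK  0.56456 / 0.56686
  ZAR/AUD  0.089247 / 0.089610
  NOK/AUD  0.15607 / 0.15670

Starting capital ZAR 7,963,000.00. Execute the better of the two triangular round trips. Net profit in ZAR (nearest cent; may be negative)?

Best loop ZAR → AUD → NOK → ZAR:
ZAR 7,963,000.00 × 0.089247 (sell ZAR at bid) = AUD 710,673.86
AUD 710,673.86 ÷ 0.15670 (buy NOK at ask) = NOK 4,535,251.19
NOK 4,535,251.19 ÷ 0.56686 (buy ZAR at ask) = ZAR 8,000,654.81

Net profit: ZAR 37,654.81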